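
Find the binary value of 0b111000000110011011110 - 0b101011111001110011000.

0b1100001100101000110

Subtract column by column in base 2:
  0-0 → 0
  1-0 → 1
  1-0 → 1
  1-1 → 0
  1-1 → 0
  0-0 → 0
  1-0 → 1
  1-1 → 0
  0-1 → 1 (borrow)
  0-1-1 → 0 (borrow)
  1-0-1 → 0
  1-0 → 1
  0-1 → 1 (borrow)
  0-1-1 → 0 (borrow)
  0-1-1 → 0 (borrow)
  0-1-1 → 0 (borrow)
  0-1-1 → 0 (borrow)
  0-0-1 → 1 (borrow)
  1-1-1 → 1 (borrow)
  1-0-1 → 0
  1-1 → 0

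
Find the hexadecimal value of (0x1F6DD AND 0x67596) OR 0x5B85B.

0x5FCDF

0x1F6DD AND 0x67596 = 0x07494.
Then OR with 0x5B85B.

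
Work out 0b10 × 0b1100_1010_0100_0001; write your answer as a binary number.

0b11001010010000010

Multiply each base-2 digit by 2, carrying:
  1×2 = 2 → write 0 carry 1
  0×2+1 = 1 → write 1
  0×2 = 0 → write 0
  0×2 = 0 → write 0
  0×2 = 0 → write 0
  0×2 = 0 → write 0
  1×2 = 2 → write 0 carry 1
  0×2+1 = 1 → write 1
  0×2 = 0 → write 0
  1×2 = 2 → write 0 carry 1
  0×2+1 = 1 → write 1
  1×2 = 2 → write 0 carry 1
  0×2+1 = 1 → write 1
  0×2 = 0 → write 0
  1×2 = 2 → write 0 carry 1
  1×2+1 = 3 → write 1 carry 1
  remaining carry: 1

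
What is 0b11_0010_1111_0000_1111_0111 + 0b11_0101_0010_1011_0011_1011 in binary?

Add column by column in base 2, right to left:
  1+1 = 0 carry 1
  1+1+1 = 1 carry 1
  1+0+1 = 0 carry 1
  0+1+1 = 0 carry 1
  1+1+1 = 1 carry 1
  1+1+1 = 1 carry 1
  1+0+1 = 0 carry 1
  1+0+1 = 0 carry 1
  0+1+1 = 0 carry 1
  0+1+1 = 0 carry 1
  0+0+1 = 1
  0+1 = 1
  1+0 = 1
  1+1 = 0 carry 1
  1+0+1 = 0 carry 1
  1+0+1 = 0 carry 1
  0+1+1 = 0 carry 1
  1+0+1 = 0 carry 1
  0+1+1 = 0 carry 1
  0+0+1 = 1
  1+1 = 0 carry 1
  1+1+1 = 1 carry 1
  final carry 1

0b11010000001110000110010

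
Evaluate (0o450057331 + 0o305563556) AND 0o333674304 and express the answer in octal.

0o311640104

Add column by column in base 8, right to left:
  1+6 = 7
  3+5 = 0 carry 1
  3+5+1 = 1 carry 1
  7+3+1 = 3 carry 1
  5+6+1 = 4 carry 1
  0+5+1 = 6
  0+5 = 5
  5+0 = 5
  4+3 = 7
Sum = 0o755643107; now AND with 0o333674304:
  7&3=3, 5&3=1, 5&3=1, 6&6=6, 4&7=4, 3&4=0, 1&3=1, 0&0=0, 7&4=4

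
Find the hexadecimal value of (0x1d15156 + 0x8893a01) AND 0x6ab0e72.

0x20a0a52

Add column by column in base 16, right to left:
  6+1 = 7
  5+0 = 5
  1+a = b
  5+3 = 8
  1+9 = a
  d+8 = 5 carry 1
  1+8+1 = a
Sum = 0xa5a8b57; now AND with 0x6ab0e72:
  a&6=2, 5&a=0, a&b=a, 8&0=0, b&e=a, 5&7=5, 7&2=2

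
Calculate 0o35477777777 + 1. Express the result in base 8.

0o35500000000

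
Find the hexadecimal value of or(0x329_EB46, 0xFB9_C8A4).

OR each hex digit independently (no carries):
  3|F=F, 2|B=B, 9|9=9, E|C=E, B|8=B, 4|A=E, 6|4=6

0xFB9EBE6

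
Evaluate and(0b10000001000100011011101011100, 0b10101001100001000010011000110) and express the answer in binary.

0b10000001000000000010001000100

AND bit by bit (1 only where both bits are 1):
  10000001000100011011101011100
& 10101001100001000010011000110
= 10000001000000000010001000100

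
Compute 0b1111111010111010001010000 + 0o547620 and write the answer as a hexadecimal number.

0b1111111010111010001010000 = 0x1FD7450 in hexadecimal.
0o547620 = 0x2CF90 in hexadecimal.
Add column by column in base 16, right to left:
  0+0 = 0
  5+9 = E
  4+F = 3 carry 1
  7+C+1 = 4 carry 1
  D+2+1 = 0 carry 1
  F+0+1 = 0 carry 1
  1+0+1 = 2

0x20043E0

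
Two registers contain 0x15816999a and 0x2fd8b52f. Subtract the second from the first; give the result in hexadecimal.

Subtract column by column in base 16:
  a-f → b (borrow)
  9-2-1 → 6
  9-5 → 4
  9-b → e (borrow)
  6-8-1 → d (borrow)
  1-d-1 → 3 (borrow)
  8-f-1 → 8 (borrow)
  5-2-1 → 2
  1-0 → 1

0x1283de46b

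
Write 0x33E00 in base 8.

Expand each hex digit to 4 bits: 3=0011 3=0011 E=1110 0=0000 0=0000.
Group the bits in threes: 110 011 111 000 000 000 → 637000.

0o637000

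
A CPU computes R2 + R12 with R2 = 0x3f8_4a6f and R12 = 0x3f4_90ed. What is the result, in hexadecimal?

0x7ecdb5c

Add column by column in base 16, right to left:
  f+d = c carry 1
  6+e+1 = 5 carry 1
  a+0+1 = b
  4+9 = d
  8+4 = c
  f+f = e carry 1
  3+3+1 = 7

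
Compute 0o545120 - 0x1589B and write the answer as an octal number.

0o270665

0x1589B = 0o254233 in octal.
Subtract column by column in base 8:
  0-3 → 5 (borrow)
  2-3-1 → 6 (borrow)
  1-2-1 → 6 (borrow)
  5-4-1 → 0
  4-5 → 7 (borrow)
  5-2-1 → 2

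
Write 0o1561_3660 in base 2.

Each octal digit is 3 bits: 1=001 5=101 6=110 1=001 3=011 6=110 6=110 0=000.

0b1101110001011110110000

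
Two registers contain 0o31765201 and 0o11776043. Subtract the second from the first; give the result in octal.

Subtract column by column in base 8:
  1-3 → 6 (borrow)
  0-4-1 → 3 (borrow)
  2-0-1 → 1
  5-6 → 7 (borrow)
  6-7-1 → 6 (borrow)
  7-7-1 → 7 (borrow)
  1-1-1 → 7 (borrow)
  3-1-1 → 1

0o17767136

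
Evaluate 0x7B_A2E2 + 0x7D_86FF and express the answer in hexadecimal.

0xF929E1

Add column by column in base 16, right to left:
  2+F = 1 carry 1
  E+F+1 = E carry 1
  2+6+1 = 9
  A+8 = 2 carry 1
  B+D+1 = 9 carry 1
  7+7+1 = F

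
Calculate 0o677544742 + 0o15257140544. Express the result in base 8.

Add column by column in base 8, right to left:
  2+4 = 6
  4+4 = 0 carry 1
  7+5+1 = 5 carry 1
  4+0+1 = 5
  4+4 = 0 carry 1
  5+1+1 = 7
  7+7 = 6 carry 1
  7+5+1 = 5 carry 1
  6+2+1 = 1 carry 1
  0+5+1 = 6
  0+1 = 1

0o16156705506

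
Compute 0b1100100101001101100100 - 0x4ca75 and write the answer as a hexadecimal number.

0b1100100101001101100100 = 0x325364 in hexadecimal.
Subtract column by column in base 16:
  4-5 → f (borrow)
  6-7-1 → e (borrow)
  3-a-1 → 8 (borrow)
  5-c-1 → 8 (borrow)
  2-4-1 → d (borrow)
  3-0-1 → 2

0x2d88ef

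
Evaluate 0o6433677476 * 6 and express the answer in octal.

0o47247175564

Multiply each base-8 digit by 6, carrying:
  6×6 = 36 → write 4 carry 4
  7×6+4 = 46 → write 6 carry 5
  4×6+5 = 29 → write 5 carry 3
  7×6+3 = 45 → write 5 carry 5
  7×6+5 = 47 → write 7 carry 5
  6×6+5 = 41 → write 1 carry 5
  3×6+5 = 23 → write 7 carry 2
  3×6+2 = 20 → write 4 carry 2
  4×6+2 = 26 → write 2 carry 3
  6×6+3 = 39 → write 7 carry 4
  remaining carry: 4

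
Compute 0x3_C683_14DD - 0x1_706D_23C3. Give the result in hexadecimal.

0x25615F11A

Subtract column by column in base 16:
  D-3 → A
  D-C → 1
  4-3 → 1
  1-2 → F (borrow)
  3-D-1 → 5 (borrow)
  8-6-1 → 1
  6-0 → 6
  C-7 → 5
  3-1 → 2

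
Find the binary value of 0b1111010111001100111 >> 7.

0b111101011100

Right shift by 7: drop the 7 least-significant bits.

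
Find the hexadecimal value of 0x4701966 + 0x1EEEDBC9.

0x235EF52F

Add column by column in base 16, right to left:
  6+9 = F
  6+C = 2 carry 1
  9+B+1 = 5 carry 1
  1+D+1 = F
  0+E = E
  7+E = 5 carry 1
  4+E+1 = 3 carry 1
  0+1+1 = 2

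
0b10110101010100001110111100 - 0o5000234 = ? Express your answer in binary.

0o5000234 = 0b101000000000010011100 in binary.
Subtract column by column in base 2:
  0-0 → 0
  0-0 → 0
  1-1 → 0
  1-1 → 0
  1-1 → 0
  1-0 → 1
  0-0 → 0
  1-1 → 0
  1-0 → 1
  1-0 → 1
  0-0 → 0
  0-0 → 0
  0-0 → 0
  0-0 → 0
  1-0 → 1
  0-0 → 0
  1-0 → 1
  0-0 → 0
  1-1 → 0
  0-0 → 0
  1-1 → 0
  0-0 → 0
  1-0 → 1
  1-0 → 1
  0-0 → 0
  1-0 → 1

0b10110000010100001100100000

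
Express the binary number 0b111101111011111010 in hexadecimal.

Group the bits into nibbles: 0011 1101 1110 1111 1010 → 3DEFA.

0x3DEFA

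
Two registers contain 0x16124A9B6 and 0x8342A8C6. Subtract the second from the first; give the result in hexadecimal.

0xDDE200F0

Subtract column by column in base 16:
  6-6 → 0
  B-C → F (borrow)
  9-8-1 → 0
  A-A → 0
  4-2 → 2
  2-4 → E (borrow)
  1-3-1 → D (borrow)
  6-8-1 → D (borrow)
  1-0-1 → 0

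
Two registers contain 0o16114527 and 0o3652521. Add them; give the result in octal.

Add column by column in base 8, right to left:
  7+1 = 0 carry 1
  2+2+1 = 5
  5+5 = 2 carry 1
  4+2+1 = 7
  1+5 = 6
  1+6 = 7
  6+3 = 1 carry 1
  1+0+1 = 2

0o21767250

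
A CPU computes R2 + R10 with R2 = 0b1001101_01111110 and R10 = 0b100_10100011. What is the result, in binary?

0b101001000100001

Add column by column in base 2, right to left:
  0+1 = 1
  1+1 = 0 carry 1
  1+0+1 = 0 carry 1
  1+0+1 = 0 carry 1
  1+0+1 = 0 carry 1
  1+1+1 = 1 carry 1
  1+0+1 = 0 carry 1
  0+1+1 = 0 carry 1
  1+0+1 = 0 carry 1
  0+0+1 = 1
  1+1 = 0 carry 1
  1+0+1 = 0 carry 1
  0+0+1 = 1
  0+0 = 0
  1+0 = 1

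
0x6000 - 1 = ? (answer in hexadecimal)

The trailing 3 digits are 0, so subtracting 1 borrows through: they become F and the next digit up decrements.

0x5FFF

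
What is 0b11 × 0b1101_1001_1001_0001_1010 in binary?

Multiply each base-2 digit by 3, carrying:
  0×3 = 0 → write 0
  1×3 = 3 → write 1 carry 1
  0×3+1 = 1 → write 1
  1×3 = 3 → write 1 carry 1
  1×3+1 = 4 → write 0 carry 2
  0×3+2 = 2 → write 0 carry 1
  0×3+1 = 1 → write 1
  0×3 = 0 → write 0
  1×3 = 3 → write 1 carry 1
  0×3+1 = 1 → write 1
  0×3 = 0 → write 0
  1×3 = 3 → write 1 carry 1
  1×3+1 = 4 → write 0 carry 2
  0×3+2 = 2 → write 0 carry 1
  0×3+1 = 1 → write 1
  1×3 = 3 → write 1 carry 1
  1×3+1 = 4 → write 0 carry 2
  0×3+2 = 2 → write 0 carry 1
  1×3+1 = 4 → write 0 carry 2
  1×3+2 = 5 → write 1 carry 2
  remaining carry: 10

0b1010001100101101001110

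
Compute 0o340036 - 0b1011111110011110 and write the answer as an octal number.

0b1011111110011110 = 0o137636 in octal.
Subtract column by column in base 8:
  6-6 → 0
  3-3 → 0
  0-6 → 2 (borrow)
  0-7-1 → 0 (borrow)
  4-3-1 → 0
  3-1 → 2

0o200200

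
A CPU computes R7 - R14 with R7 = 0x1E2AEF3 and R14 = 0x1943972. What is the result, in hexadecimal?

0x4E7581

Subtract column by column in base 16:
  3-2 → 1
  F-7 → 8
  E-9 → 5
  A-3 → 7
  2-4 → E (borrow)
  E-9-1 → 4
  1-1 → 0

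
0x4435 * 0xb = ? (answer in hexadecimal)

0x2ee47

Multiply each base-16 digit by 11, carrying:
  5×11 = 55 → write 7 carry 3
  3×11+3 = 36 → write 4 carry 2
  4×11+2 = 46 → write e carry 2
  4×11+2 = 46 → write e carry 2
  remaining carry: 2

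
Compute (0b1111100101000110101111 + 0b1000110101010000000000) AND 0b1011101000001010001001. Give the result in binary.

Add column by column in base 2, right to left:
  1+0 = 1
  1+0 = 1
  1+0 = 1
  1+0 = 1
  0+0 = 0
  1+0 = 1
  0+0 = 0
  1+0 = 1
  1+0 = 1
  0+0 = 0
  0+1 = 1
  0+0 = 0
  1+1 = 0 carry 1
  0+0+1 = 1
  1+1 = 0 carry 1
  0+0+1 = 1
  0+1 = 1
  1+1 = 0 carry 1
  1+0+1 = 0 carry 1
  1+0+1 = 0 carry 1
  1+0+1 = 0 carry 1
  1+1+1 = 1 carry 1
  final carry 1
Sum = 0b11000011010010110101111; now AND with 0b1011101000001010001001:
  11000011010010110101111
& 01011101000001010001001
= 01000001000000010001001

0b1000001000000010001001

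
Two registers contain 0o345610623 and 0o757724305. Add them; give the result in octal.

Add column by column in base 8, right to left:
  3+5 = 0 carry 1
  2+0+1 = 3
  6+3 = 1 carry 1
  0+4+1 = 5
  1+2 = 3
  6+7 = 5 carry 1
  5+7+1 = 5 carry 1
  4+5+1 = 2 carry 1
  3+7+1 = 3 carry 1
  final carry 1

0o1325535130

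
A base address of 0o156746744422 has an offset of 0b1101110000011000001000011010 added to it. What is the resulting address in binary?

0b1110000101010111010100101100101100

0o156746744422 = 0b1101110111100110111100100100010010 in binary.
Add column by column in base 2, right to left:
  0+0 = 0
  1+1 = 0 carry 1
  0+0+1 = 1
  0+1 = 1
  1+1 = 0 carry 1
  0+0+1 = 1
  0+0 = 0
  0+0 = 0
  1+0 = 1
  0+1 = 1
  0+0 = 0
  1+0 = 1
  0+0 = 0
  0+0 = 0
  1+0 = 1
  1+1 = 0 carry 1
  1+1+1 = 1 carry 1
  1+0+1 = 0 carry 1
  0+0+1 = 1
  1+0 = 1
  1+0 = 1
  0+0 = 0
  0+1 = 1
  1+1 = 0 carry 1
  1+1+1 = 1 carry 1
  1+0+1 = 0 carry 1
  1+1+1 = 1 carry 1
  0+1+1 = 0 carry 1
  1+0+1 = 0 carry 1
  1+0+1 = 0 carry 1
  1+0+1 = 0 carry 1
  0+0+1 = 1
  1+0 = 1
  1+0 = 1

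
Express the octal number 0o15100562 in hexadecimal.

0x348172

Each octal digit is 3 bits: 1=001 5=101 1=001 0=000 0=000 5=101 6=110 2=010.
Group the bits into nibbles: 0011 0100 1000 0001 0111 0010 → 348172.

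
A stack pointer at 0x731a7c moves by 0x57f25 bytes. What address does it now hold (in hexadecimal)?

Add column by column in base 16, right to left:
  c+5 = 1 carry 1
  7+2+1 = a
  a+f = 9 carry 1
  1+7+1 = 9
  3+5 = 8
  7+0 = 7

0x7899a1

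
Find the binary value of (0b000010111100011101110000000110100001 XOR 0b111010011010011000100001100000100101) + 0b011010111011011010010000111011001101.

0b1010011100001011111100010100001010001

First 0b000010111100011101110000000110100001 XOR 0b111010011010011000100001100000100101 = 0b111000100110000101010001100110000100.
Add column by column in base 2, right to left:
  0+1 = 1
  0+0 = 0
  1+1 = 0 carry 1
  0+1+1 = 0 carry 1
  0+0+1 = 1
  0+0 = 0
  0+1 = 1
  1+1 = 0 carry 1
  1+0+1 = 0 carry 1
  0+1+1 = 0 carry 1
  0+1+1 = 0 carry 1
  1+1+1 = 1 carry 1
  1+0+1 = 0 carry 1
  0+0+1 = 1
  0+0 = 0
  0+0 = 0
  1+1 = 0 carry 1
  0+0+1 = 1
  1+0 = 1
  0+1 = 1
  1+0 = 1
  0+1 = 1
  0+1 = 1
  0+0 = 0
  0+1 = 1
  1+1 = 0 carry 1
  1+0+1 = 0 carry 1
  0+1+1 = 0 carry 1
  0+1+1 = 0 carry 1
  1+1+1 = 1 carry 1
  0+0+1 = 1
  0+1 = 1
  0+0 = 0
  1+1 = 0 carry 1
  1+1+1 = 1 carry 1
  1+0+1 = 0 carry 1
  final carry 1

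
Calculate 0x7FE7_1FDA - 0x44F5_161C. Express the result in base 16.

Subtract column by column in base 16:
  A-C → E (borrow)
  D-1-1 → B
  F-6 → 9
  1-1 → 0
  7-5 → 2
  E-F → F (borrow)
  F-4-1 → A
  7-4 → 3

0x3AF209BE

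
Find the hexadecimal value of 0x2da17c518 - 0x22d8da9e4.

0xac8a1b34

Subtract column by column in base 16:
  8-4 → 4
  1-e → 3 (borrow)
  5-9-1 → b (borrow)
  c-a-1 → 1
  7-d → a (borrow)
  1-8-1 → 8 (borrow)
  a-d-1 → c (borrow)
  d-2-1 → a
  2-2 → 0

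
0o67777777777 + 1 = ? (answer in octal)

0o70000000000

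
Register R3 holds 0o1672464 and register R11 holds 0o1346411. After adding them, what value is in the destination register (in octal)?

Add column by column in base 8, right to left:
  4+1 = 5
  6+1 = 7
  4+4 = 0 carry 1
  2+6+1 = 1 carry 1
  7+4+1 = 4 carry 1
  6+3+1 = 2 carry 1
  1+1+1 = 3

0o3241075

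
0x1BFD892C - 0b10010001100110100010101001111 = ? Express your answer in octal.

0o1162441735

0x1BFD892C = 0o3377304454 in octal.
0b10010001100110100010101001111 = 0o2214642517 in octal.
Subtract column by column in base 8:
  4-7 → 5 (borrow)
  5-1-1 → 3
  4-5 → 7 (borrow)
  4-2-1 → 1
  0-4 → 4 (borrow)
  3-6-1 → 4 (borrow)
  7-4-1 → 2
  7-1 → 6
  3-2 → 1
  3-2 → 1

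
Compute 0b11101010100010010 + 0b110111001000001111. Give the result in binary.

Add column by column in base 2, right to left:
  0+1 = 1
  1+1 = 0 carry 1
  0+1+1 = 0 carry 1
  0+1+1 = 0 carry 1
  1+0+1 = 0 carry 1
  0+0+1 = 1
  0+0 = 0
  0+0 = 0
  1+0 = 1
  0+1 = 1
  1+0 = 1
  0+0 = 0
  1+1 = 0 carry 1
  0+1+1 = 0 carry 1
  1+1+1 = 1 carry 1
  1+0+1 = 0 carry 1
  1+1+1 = 1 carry 1
  0+1+1 = 0 carry 1
  final carry 1

0b1010100011100100001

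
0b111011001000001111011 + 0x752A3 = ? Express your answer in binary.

0x752A3 = 0b1110101001010100011 in binary.
Add column by column in base 2, right to left:
  1+1 = 0 carry 1
  1+1+1 = 1 carry 1
  0+0+1 = 1
  1+0 = 1
  1+0 = 1
  1+1 = 0 carry 1
  1+0+1 = 0 carry 1
  0+1+1 = 0 carry 1
  0+0+1 = 1
  0+1 = 1
  0+0 = 0
  0+0 = 0
  1+1 = 0 carry 1
  0+0+1 = 1
  0+1 = 1
  1+0 = 1
  1+1 = 0 carry 1
  0+1+1 = 0 carry 1
  1+1+1 = 1 carry 1
  1+0+1 = 0 carry 1
  1+0+1 = 0 carry 1
  final carry 1

0b1001001110001100011110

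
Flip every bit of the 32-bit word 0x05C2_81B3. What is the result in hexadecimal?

Each hex digit d becomes F−d:
  0→F, 5→A, C→3, 2→D, 8→7, 1→E, B→4, 3→C

0xFA3D7E4C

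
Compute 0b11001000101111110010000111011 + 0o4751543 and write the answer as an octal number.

0b11001000101111110010000111011 = 0o3105762073 in octal.
Add column by column in base 8, right to left:
  3+3 = 6
  7+4 = 3 carry 1
  0+5+1 = 6
  2+1 = 3
  6+5 = 3 carry 1
  7+7+1 = 7 carry 1
  5+4+1 = 2 carry 1
  0+0+1 = 1
  1+0 = 1
  3+0 = 3

0o3112733636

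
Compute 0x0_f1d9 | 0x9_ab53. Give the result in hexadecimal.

0x9fbdb

OR each hex digit independently (no carries):
  0|9=9, f|a=f, 1|b=b, d|5=d, 9|3=b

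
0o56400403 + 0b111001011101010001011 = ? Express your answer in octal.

0o65535616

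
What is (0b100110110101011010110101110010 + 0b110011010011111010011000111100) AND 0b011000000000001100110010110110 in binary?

Add column by column in base 2, right to left:
  0+0 = 0
  1+0 = 1
  0+1 = 1
  0+1 = 1
  1+1 = 0 carry 1
  1+1+1 = 1 carry 1
  1+0+1 = 0 carry 1
  0+0+1 = 1
  1+0 = 1
  0+1 = 1
  1+1 = 0 carry 1
  1+0+1 = 0 carry 1
  0+0+1 = 1
  1+1 = 0 carry 1
  0+0+1 = 1
  1+1 = 0 carry 1
  1+1+1 = 1 carry 1
  0+1+1 = 0 carry 1
  1+1+1 = 1 carry 1
  0+1+1 = 0 carry 1
  1+0+1 = 0 carry 1
  0+0+1 = 1
  1+1 = 0 carry 1
  1+0+1 = 0 carry 1
  0+1+1 = 0 carry 1
  1+1+1 = 1 carry 1
  1+0+1 = 0 carry 1
  0+0+1 = 1
  0+1 = 1
  1+1 = 0 carry 1
  final carry 1
Sum = 0b1011010001001010101001110101110; now AND with 0b011000000000001100110010110110:
  1011010001001010101001110101110
& 0011000000000001100110010110110
= 0011000000000000100000010100110

0b11000000000000100000010100110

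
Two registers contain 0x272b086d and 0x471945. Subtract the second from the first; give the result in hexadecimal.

Subtract column by column in base 16:
  d-5 → 8
  6-4 → 2
  8-9 → f (borrow)
  0-1-1 → e (borrow)
  b-7-1 → 3
  2-4 → e (borrow)
  7-0-1 → 6
  2-0 → 2

0x26e3ef28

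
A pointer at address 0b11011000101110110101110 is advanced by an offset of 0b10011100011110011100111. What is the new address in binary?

Add column by column in base 2, right to left:
  0+1 = 1
  1+1 = 0 carry 1
  1+1+1 = 1 carry 1
  1+0+1 = 0 carry 1
  0+0+1 = 1
  1+1 = 0 carry 1
  0+1+1 = 0 carry 1
  1+1+1 = 1 carry 1
  1+0+1 = 0 carry 1
  0+0+1 = 1
  1+1 = 0 carry 1
  1+1+1 = 1 carry 1
  1+1+1 = 1 carry 1
  0+1+1 = 0 carry 1
  1+0+1 = 0 carry 1
  0+0+1 = 1
  0+0 = 0
  0+1 = 1
  1+1 = 0 carry 1
  1+1+1 = 1 carry 1
  0+0+1 = 1
  1+0 = 1
  1+1 = 0 carry 1
  final carry 1

0b101110101001101010010101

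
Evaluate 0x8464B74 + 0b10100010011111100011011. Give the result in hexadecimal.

0b10100010011111100011011 = 0x513F1B in hexadecimal.
Add column by column in base 16, right to left:
  4+B = F
  7+1 = 8
  B+F = A carry 1
  4+3+1 = 8
  6+1 = 7
  4+5 = 9
  8+0 = 8

0x8978A8F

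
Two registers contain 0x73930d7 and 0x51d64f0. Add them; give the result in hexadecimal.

0xc5695c7

Add column by column in base 16, right to left:
  7+0 = 7
  d+f = c carry 1
  0+4+1 = 5
  3+6 = 9
  9+d = 6 carry 1
  3+1+1 = 5
  7+5 = c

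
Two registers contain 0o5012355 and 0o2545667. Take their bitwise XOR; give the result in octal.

XOR each oct digit independently (no carries):
  5^2=7, 0^5=5, 1^4=5, 2^5=7, 3^6=5, 5^6=3, 5^7=2

0o7557532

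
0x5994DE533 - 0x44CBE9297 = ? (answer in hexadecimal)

0x14C8F529C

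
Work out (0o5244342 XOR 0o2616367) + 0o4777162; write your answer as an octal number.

0o14451207

First 0o5244342 XOR 0o2616367 = 0o7452025.
Add column by column in base 8, right to left:
  5+2 = 7
  2+6 = 0 carry 1
  0+1+1 = 2
  2+7 = 1 carry 1
  5+7+1 = 5 carry 1
  4+7+1 = 4 carry 1
  7+4+1 = 4 carry 1
  final carry 1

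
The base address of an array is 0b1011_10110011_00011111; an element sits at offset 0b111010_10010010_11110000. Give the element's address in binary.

0b10001100100011000001111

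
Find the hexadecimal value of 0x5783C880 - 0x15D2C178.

Subtract column by column in base 16:
  0-8 → 8 (borrow)
  8-7-1 → 0
  8-1 → 7
  C-C → 0
  3-2 → 1
  8-D → B (borrow)
  7-5-1 → 1
  5-1 → 4

0x41B10708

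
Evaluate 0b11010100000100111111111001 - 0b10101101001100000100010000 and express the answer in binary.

0b100110111000111011101001

Subtract column by column in base 2:
  1-0 → 1
  0-0 → 0
  0-0 → 0
  1-0 → 1
  1-1 → 0
  1-0 → 1
  1-0 → 1
  1-0 → 1
  1-1 → 0
  1-0 → 1
  1-0 → 1
  1-0 → 1
  0-0 → 0
  0-0 → 0
  1-1 → 0
  0-1 → 1 (borrow)
  0-0-1 → 1 (borrow)
  0-0-1 → 1 (borrow)
  0-1-1 → 0 (borrow)
  0-0-1 → 1 (borrow)
  1-1-1 → 1 (borrow)
  0-1-1 → 0 (borrow)
  1-0-1 → 0
  0-1 → 1 (borrow)
  1-0-1 → 0
  1-1 → 0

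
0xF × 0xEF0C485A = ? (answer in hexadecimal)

0xE01B83D46

Multiply each base-16 digit by 15, carrying:
  A×15 = 150 → write 6 carry 9
  5×15+9 = 84 → write 4 carry 5
  8×15+5 = 125 → write D carry 7
  4×15+7 = 67 → write 3 carry 4
  C×15+4 = 184 → write 8 carry 11
  0×15+11 = 11 → write B
  F×15 = 225 → write 1 carry 14
  E×15+14 = 224 → write 0 carry 14
  remaining carry: E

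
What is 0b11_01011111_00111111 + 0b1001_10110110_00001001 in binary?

Add column by column in base 2, right to left:
  1+1 = 0 carry 1
  1+0+1 = 0 carry 1
  1+0+1 = 0 carry 1
  1+1+1 = 1 carry 1
  1+0+1 = 0 carry 1
  1+0+1 = 0 carry 1
  0+0+1 = 1
  0+0 = 0
  1+0 = 1
  1+1 = 0 carry 1
  1+1+1 = 1 carry 1
  1+0+1 = 0 carry 1
  1+1+1 = 1 carry 1
  0+1+1 = 0 carry 1
  1+0+1 = 0 carry 1
  0+1+1 = 0 carry 1
  1+1+1 = 1 carry 1
  1+0+1 = 0 carry 1
  0+0+1 = 1
  0+1 = 1

0b11010001010101001000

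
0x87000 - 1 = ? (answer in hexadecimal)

0x86FFF

The trailing 3 digits are 0, so subtracting 1 borrows through: they become F and the next digit up decrements.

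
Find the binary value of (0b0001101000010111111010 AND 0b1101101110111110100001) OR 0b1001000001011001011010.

0b1001101001011111111010

0b0001101000010111111010 AND 0b1101101110111110100001 = 0b0001101000010110100000.
Then OR with 0b1001000001011001011010.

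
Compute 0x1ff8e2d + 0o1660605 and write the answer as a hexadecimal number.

0x206efb2

0o1660605 = 0x76185 in hexadecimal.
Add column by column in base 16, right to left:
  d+5 = 2 carry 1
  2+8+1 = b
  e+1 = f
  8+6 = e
  f+7 = 6 carry 1
  f+0+1 = 0 carry 1
  1+0+1 = 2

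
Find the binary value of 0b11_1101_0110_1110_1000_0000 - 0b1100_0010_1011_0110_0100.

Subtract column by column in base 2:
  0-0 → 0
  0-0 → 0
  0-1 → 1 (borrow)
  0-0-1 → 1 (borrow)
  0-0-1 → 1 (borrow)
  0-1-1 → 0 (borrow)
  0-1-1 → 0 (borrow)
  1-0-1 → 0
  0-1 → 1 (borrow)
  1-1-1 → 1 (borrow)
  1-0-1 → 0
  1-1 → 0
  0-0 → 0
  1-1 → 0
  1-0 → 1
  0-0 → 0
  1-0 → 1
  0-0 → 0
  1-1 → 0
  1-1 → 0
  1-0 → 1
  1-0 → 1

0b1100010100001100011100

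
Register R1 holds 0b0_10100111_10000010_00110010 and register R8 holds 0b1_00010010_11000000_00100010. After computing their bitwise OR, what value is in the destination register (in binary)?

0b1101101111100001000110010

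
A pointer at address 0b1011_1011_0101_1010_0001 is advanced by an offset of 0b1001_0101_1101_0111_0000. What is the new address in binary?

Add column by column in base 2, right to left:
  1+0 = 1
  0+0 = 0
  0+0 = 0
  0+0 = 0
  0+1 = 1
  1+1 = 0 carry 1
  0+1+1 = 0 carry 1
  1+0+1 = 0 carry 1
  1+1+1 = 1 carry 1
  0+0+1 = 1
  1+1 = 0 carry 1
  0+1+1 = 0 carry 1
  1+1+1 = 1 carry 1
  1+0+1 = 0 carry 1
  0+1+1 = 0 carry 1
  1+0+1 = 0 carry 1
  1+1+1 = 1 carry 1
  1+0+1 = 0 carry 1
  0+0+1 = 1
  1+1 = 0 carry 1
  final carry 1

0b101010001001100010001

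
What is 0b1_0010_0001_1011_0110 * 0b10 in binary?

Multiply each base-2 digit by 2, carrying:
  0×2 = 0 → write 0
  1×2 = 2 → write 0 carry 1
  1×2+1 = 3 → write 1 carry 1
  0×2+1 = 1 → write 1
  1×2 = 2 → write 0 carry 1
  1×2+1 = 3 → write 1 carry 1
  0×2+1 = 1 → write 1
  1×2 = 2 → write 0 carry 1
  1×2+1 = 3 → write 1 carry 1
  0×2+1 = 1 → write 1
  0×2 = 0 → write 0
  0×2 = 0 → write 0
  0×2 = 0 → write 0
  1×2 = 2 → write 0 carry 1
  0×2+1 = 1 → write 1
  0×2 = 0 → write 0
  1×2 = 2 → write 0 carry 1
  remaining carry: 1

0b100100001101101100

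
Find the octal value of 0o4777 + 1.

The trailing 3 digits are 7 (max in base 8), so adding 1 cascades: they roll to 0 and the next digit up increments.

0o5000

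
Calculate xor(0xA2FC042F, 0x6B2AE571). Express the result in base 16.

0xC9D6E15E

XOR each hex digit independently (no carries):
  A^6=C, 2^B=9, F^2=D, C^A=6, 0^E=E, 4^5=1, 2^7=5, F^1=E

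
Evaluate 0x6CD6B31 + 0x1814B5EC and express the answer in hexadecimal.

Add column by column in base 16, right to left:
  1+C = D
  3+E = 1 carry 1
  B+5+1 = 1 carry 1
  6+B+1 = 2 carry 1
  D+4+1 = 2 carry 1
  C+1+1 = E
  6+8 = E
  0+1 = 1

0x1EE2211D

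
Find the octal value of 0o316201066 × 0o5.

0o2007205416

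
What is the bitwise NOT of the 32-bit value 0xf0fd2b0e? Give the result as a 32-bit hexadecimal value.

Each hex digit d becomes f−d:
  f→0, 0→f, f→0, d→2, 2→d, b→4, 0→f, e→1

0x0f02d4f1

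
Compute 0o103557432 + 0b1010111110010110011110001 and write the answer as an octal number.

0o233406013

0b1010111110010110011110001 = 0o127626361 in octal.
Add column by column in base 8, right to left:
  2+1 = 3
  3+6 = 1 carry 1
  4+3+1 = 0 carry 1
  7+6+1 = 6 carry 1
  5+2+1 = 0 carry 1
  5+6+1 = 4 carry 1
  3+7+1 = 3 carry 1
  0+2+1 = 3
  1+1 = 2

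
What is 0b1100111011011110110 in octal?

0o1473366

Group the bits in threes: 001 100 111 011 011 110 110 → 1473366.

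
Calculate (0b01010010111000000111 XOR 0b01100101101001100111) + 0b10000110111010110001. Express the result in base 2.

First 0b01010010111000000111 XOR 0b01100101101001100111 = 0b00110111010001100000.
Add column by column in base 2, right to left:
  0+1 = 1
  0+0 = 0
  0+0 = 0
  0+0 = 0
  0+1 = 1
  1+1 = 0 carry 1
  1+0+1 = 0 carry 1
  0+1+1 = 0 carry 1
  0+0+1 = 1
  0+1 = 1
  1+1 = 0 carry 1
  0+1+1 = 0 carry 1
  1+0+1 = 0 carry 1
  1+1+1 = 1 carry 1
  1+1+1 = 1 carry 1
  0+0+1 = 1
  1+0 = 1
  1+0 = 1
  0+0 = 0
  0+1 = 1

0b10111110001100010001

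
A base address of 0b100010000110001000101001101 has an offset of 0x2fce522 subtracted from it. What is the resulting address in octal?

0b100010000110001000101001101 = 0o420610515 in octal.
0x2fce522 = 0o277162442 in octal.
Subtract column by column in base 8:
  5-2 → 3
  1-4 → 5 (borrow)
  5-4-1 → 0
  0-2 → 6 (borrow)
  1-6-1 → 2 (borrow)
  6-1-1 → 4
  0-7 → 1 (borrow)
  2-7-1 → 2 (borrow)
  4-2-1 → 1

0o121426053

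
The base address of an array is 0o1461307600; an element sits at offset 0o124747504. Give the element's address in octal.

0o1606257304

Add column by column in base 8, right to left:
  0+4 = 4
  0+0 = 0
  6+5 = 3 carry 1
  7+7+1 = 7 carry 1
  0+4+1 = 5
  3+7 = 2 carry 1
  1+4+1 = 6
  6+2 = 0 carry 1
  4+1+1 = 6
  1+0 = 1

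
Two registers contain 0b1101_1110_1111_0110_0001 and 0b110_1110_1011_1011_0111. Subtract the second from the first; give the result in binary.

0b1110000001110101010

Subtract column by column in base 2:
  1-1 → 0
  0-1 → 1 (borrow)
  0-1-1 → 0 (borrow)
  0-0-1 → 1 (borrow)
  0-1-1 → 0 (borrow)
  1-1-1 → 1 (borrow)
  1-0-1 → 0
  0-1 → 1 (borrow)
  1-1-1 → 1 (borrow)
  1-1-1 → 1 (borrow)
  1-0-1 → 0
  1-1 → 0
  0-0 → 0
  1-1 → 0
  1-1 → 0
  1-1 → 0
  1-0 → 1
  0-1 → 1 (borrow)
  1-1-1 → 1 (borrow)
  1-0-1 → 0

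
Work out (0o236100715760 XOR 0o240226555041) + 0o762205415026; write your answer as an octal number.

First 0o236100715760 XOR 0o240226555041 = 0o076326240721.
Add column by column in base 8, right to left:
  1+6 = 7
  2+2 = 4
  7+0 = 7
  0+5 = 5
  4+1 = 5
  2+4 = 6
  6+5 = 3 carry 1
  2+0+1 = 3
  3+2 = 5
  6+2 = 0 carry 1
  7+6+1 = 6 carry 1
  0+7+1 = 0 carry 1
  final carry 1

0o1060533655747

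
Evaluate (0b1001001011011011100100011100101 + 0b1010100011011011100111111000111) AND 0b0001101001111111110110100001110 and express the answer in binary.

0b1101000110111000100000001100

Add column by column in base 2, right to left:
  1+1 = 0 carry 1
  0+1+1 = 0 carry 1
  1+1+1 = 1 carry 1
  0+0+1 = 1
  0+0 = 0
  1+0 = 1
  1+1 = 0 carry 1
  1+1+1 = 1 carry 1
  0+1+1 = 0 carry 1
  0+1+1 = 0 carry 1
  0+1+1 = 0 carry 1
  1+1+1 = 1 carry 1
  0+0+1 = 1
  0+0 = 0
  1+1 = 0 carry 1
  1+1+1 = 1 carry 1
  1+1+1 = 1 carry 1
  0+0+1 = 1
  1+1 = 0 carry 1
  1+1+1 = 1 carry 1
  0+0+1 = 1
  1+1 = 0 carry 1
  1+1+1 = 1 carry 1
  0+0+1 = 1
  1+0 = 1
  0+0 = 0
  0+1 = 1
  1+0 = 1
  0+1 = 1
  0+0 = 0
  1+1 = 0 carry 1
  final carry 1
Sum = 0b10011101110110111001100010101100; now AND with 0b0001101001111111110110100001110:
  10011101110110111001100010101100
& 00001101001111111110110100001110
= 00001101000110111000100000001100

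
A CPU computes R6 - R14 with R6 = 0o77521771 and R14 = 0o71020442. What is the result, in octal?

Subtract column by column in base 8:
  1-2 → 7 (borrow)
  7-4-1 → 2
  7-4 → 3
  1-0 → 1
  2-2 → 0
  5-0 → 5
  7-1 → 6
  7-7 → 0

0o6501327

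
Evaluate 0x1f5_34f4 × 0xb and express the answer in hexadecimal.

Multiply each base-16 digit by 11, carrying:
  4×11 = 44 → write c carry 2
  f×11+2 = 167 → write 7 carry 10
  4×11+10 = 54 → write 6 carry 3
  3×11+3 = 36 → write 4 carry 2
  5×11+2 = 57 → write 9 carry 3
  f×11+3 = 168 → write 8 carry 10
  1×11+10 = 21 → write 5 carry 1
  remaining carry: 1

0x1589467c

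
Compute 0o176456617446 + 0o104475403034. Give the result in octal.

0o303154222502

Add column by column in base 8, right to left:
  6+4 = 2 carry 1
  4+3+1 = 0 carry 1
  4+0+1 = 5
  7+3 = 2 carry 1
  1+0+1 = 2
  6+4 = 2 carry 1
  6+5+1 = 4 carry 1
  5+7+1 = 5 carry 1
  4+4+1 = 1 carry 1
  6+4+1 = 3 carry 1
  7+0+1 = 0 carry 1
  1+1+1 = 3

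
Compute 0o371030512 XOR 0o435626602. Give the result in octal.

XOR each oct digit independently (no carries):
  3^4=7, 7^3=4, 1^5=4, 0^6=6, 3^2=1, 0^6=6, 5^6=3, 1^0=1, 2^2=0

0o744616310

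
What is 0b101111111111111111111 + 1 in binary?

The trailing 19 digits are 1 (max in base 2), so adding 1 cascades: they roll to 0 and the next digit up increments.

0b110000000000000000000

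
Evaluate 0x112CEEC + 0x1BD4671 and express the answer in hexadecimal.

0x2D0155D

Add column by column in base 16, right to left:
  C+1 = D
  E+7 = 5 carry 1
  E+6+1 = 5 carry 1
  C+4+1 = 1 carry 1
  2+D+1 = 0 carry 1
  1+B+1 = D
  1+1 = 2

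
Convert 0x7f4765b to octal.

0o775073133

Expand each hex digit to 4 bits: 7=0111 f=1111 4=0100 7=0111 6=0110 5=0101 b=1011.
Group the bits in threes: 111 111 101 000 111 011 001 011 011 → 775073133.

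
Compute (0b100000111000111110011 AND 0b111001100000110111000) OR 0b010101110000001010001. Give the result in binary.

0b100000111000111110011 AND 0b111001100000110111000 = 0b100000100000110110000.
Then OR with 0b010101110000001010001.

0b110101110000111110001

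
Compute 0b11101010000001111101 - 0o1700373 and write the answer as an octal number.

0o1617602

0b11101010000001111101 = 0o3520175 in octal.
Subtract column by column in base 8:
  5-3 → 2
  7-7 → 0
  1-3 → 6 (borrow)
  0-0-1 → 7 (borrow)
  2-0-1 → 1
  5-7 → 6 (borrow)
  3-1-1 → 1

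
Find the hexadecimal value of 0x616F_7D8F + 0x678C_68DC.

Add column by column in base 16, right to left:
  F+C = B carry 1
  8+D+1 = 6 carry 1
  D+8+1 = 6 carry 1
  7+6+1 = E
  F+C = B carry 1
  6+8+1 = F
  1+7 = 8
  6+6 = C

0xC8FBE66B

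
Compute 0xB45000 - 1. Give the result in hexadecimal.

The trailing 3 digits are 0, so subtracting 1 borrows through: they become F and the next digit up decrements.

0xB44FFF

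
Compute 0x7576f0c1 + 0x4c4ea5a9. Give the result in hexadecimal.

Add column by column in base 16, right to left:
  1+9 = a
  c+a = 6 carry 1
  0+5+1 = 6
  f+a = 9 carry 1
  6+e+1 = 5 carry 1
  7+4+1 = c
  5+c = 1 carry 1
  7+4+1 = c

0xc1c5966a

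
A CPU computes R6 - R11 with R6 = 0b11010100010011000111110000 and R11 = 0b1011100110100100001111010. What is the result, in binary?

0b1110111011110100101110110

Subtract column by column in base 2:
  0-0 → 0
  0-1 → 1 (borrow)
  0-0-1 → 1 (borrow)
  0-1-1 → 0 (borrow)
  1-1-1 → 1 (borrow)
  1-1-1 → 1 (borrow)
  1-1-1 → 1 (borrow)
  1-0-1 → 0
  1-0 → 1
  0-0 → 0
  0-0 → 0
  0-1 → 1 (borrow)
  1-0-1 → 0
  1-0 → 1
  0-1 → 1 (borrow)
  0-0-1 → 1 (borrow)
  1-1-1 → 1 (borrow)
  0-1-1 → 0 (borrow)
  0-0-1 → 1 (borrow)
  0-0-1 → 1 (borrow)
  1-1-1 → 1 (borrow)
  0-1-1 → 0 (borrow)
  1-1-1 → 1 (borrow)
  0-0-1 → 1 (borrow)
  1-1-1 → 1 (borrow)
  1-0-1 → 0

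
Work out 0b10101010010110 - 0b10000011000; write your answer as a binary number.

0b10011001111110

Subtract column by column in base 2:
  0-0 → 0
  1-0 → 1
  1-0 → 1
  0-1 → 1 (borrow)
  1-1-1 → 1 (borrow)
  0-0-1 → 1 (borrow)
  0-0-1 → 1 (borrow)
  1-0-1 → 0
  0-0 → 0
  1-0 → 1
  0-1 → 1 (borrow)
  1-0-1 → 0
  0-0 → 0
  1-0 → 1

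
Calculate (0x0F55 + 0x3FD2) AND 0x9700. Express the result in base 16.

Add column by column in base 16, right to left:
  5+2 = 7
  5+D = 2 carry 1
  F+F+1 = F carry 1
  0+3+1 = 4
Sum = 0x4F27; now AND with 0x9700:
  4&9=0, F&7=7, 2&0=0, 7&0=0

0x700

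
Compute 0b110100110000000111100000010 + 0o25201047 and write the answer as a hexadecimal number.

0x6ED1129

0b110100110000000111100000010 = 0x6980F02 in hexadecimal.
0o25201047 = 0x550227 in hexadecimal.
Add column by column in base 16, right to left:
  2+7 = 9
  0+2 = 2
  F+2 = 1 carry 1
  0+0+1 = 1
  8+5 = D
  9+5 = E
  6+0 = 6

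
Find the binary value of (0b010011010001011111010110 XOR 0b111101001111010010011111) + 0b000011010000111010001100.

First 0b010011010001011111010110 XOR 0b111101001111010010011111 = 0b101110011110001101001001.
Add column by column in base 2, right to left:
  1+0 = 1
  0+0 = 0
  0+1 = 1
  1+1 = 0 carry 1
  0+0+1 = 1
  0+0 = 0
  1+0 = 1
  0+1 = 1
  1+0 = 1
  1+1 = 0 carry 1
  0+1+1 = 0 carry 1
  0+1+1 = 0 carry 1
  0+0+1 = 1
  1+0 = 1
  1+0 = 1
  1+0 = 1
  1+1 = 0 carry 1
  0+0+1 = 1
  0+1 = 1
  1+1 = 0 carry 1
  1+0+1 = 0 carry 1
  1+0+1 = 0 carry 1
  0+0+1 = 1
  1+0 = 1

0b110001101111000111010101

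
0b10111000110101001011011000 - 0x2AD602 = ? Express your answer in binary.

0b10101110000111110011010110

0x2AD602 = 0b1010101101011000000010 in binary.
Subtract column by column in base 2:
  0-0 → 0
  0-1 → 1 (borrow)
  0-0-1 → 1 (borrow)
  1-0-1 → 0
  1-0 → 1
  0-0 → 0
  1-0 → 1
  1-0 → 1
  0-0 → 0
  1-1 → 0
  0-1 → 1 (borrow)
  0-0-1 → 1 (borrow)
  1-1-1 → 1 (borrow)
  0-0-1 → 1 (borrow)
  1-1-1 → 1 (borrow)
  0-1-1 → 0 (borrow)
  1-0-1 → 0
  1-1 → 0
  0-0 → 0
  0-1 → 1 (borrow)
  0-0-1 → 1 (borrow)
  1-1-1 → 1 (borrow)
  1-0-1 → 0
  1-0 → 1
  0-0 → 0
  1-0 → 1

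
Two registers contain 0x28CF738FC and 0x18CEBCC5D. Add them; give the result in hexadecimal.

0x419E30559

Add column by column in base 16, right to left:
  C+D = 9 carry 1
  F+5+1 = 5 carry 1
  8+C+1 = 5 carry 1
  3+C+1 = 0 carry 1
  7+B+1 = 3 carry 1
  F+E+1 = E carry 1
  C+C+1 = 9 carry 1
  8+8+1 = 1 carry 1
  2+1+1 = 4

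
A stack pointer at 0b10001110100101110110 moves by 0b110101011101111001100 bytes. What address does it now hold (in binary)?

Add column by column in base 2, right to left:
  0+0 = 0
  1+0 = 1
  1+1 = 0 carry 1
  0+1+1 = 0 carry 1
  1+0+1 = 0 carry 1
  1+0+1 = 0 carry 1
  1+1+1 = 1 carry 1
  0+1+1 = 0 carry 1
  1+1+1 = 1 carry 1
  0+1+1 = 0 carry 1
  0+0+1 = 1
  1+1 = 0 carry 1
  0+1+1 = 0 carry 1
  1+1+1 = 1 carry 1
  1+0+1 = 0 carry 1
  1+1+1 = 1 carry 1
  0+0+1 = 1
  0+1 = 1
  0+0 = 0
  1+1 = 0 carry 1
  0+1+1 = 0 carry 1
  final carry 1

0b1000111010010101000010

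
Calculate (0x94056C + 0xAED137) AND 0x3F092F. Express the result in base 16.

0x20023

Add column by column in base 16, right to left:
  C+7 = 3 carry 1
  6+3+1 = A
  5+1 = 6
  0+D = D
  4+E = 2 carry 1
  9+A+1 = 4 carry 1
  final carry 1
Sum = 0x142D6A3; now AND with 0x3F092F:
  1&0=0, 4&3=0, 2&F=2, D&0=0, 6&9=0, A&2=2, 3&F=3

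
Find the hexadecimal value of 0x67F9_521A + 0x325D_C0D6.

0x9A5712F0

Add column by column in base 16, right to left:
  A+6 = 0 carry 1
  1+D+1 = F
  2+0 = 2
  5+C = 1 carry 1
  9+D+1 = 7 carry 1
  F+5+1 = 5 carry 1
  7+2+1 = A
  6+3 = 9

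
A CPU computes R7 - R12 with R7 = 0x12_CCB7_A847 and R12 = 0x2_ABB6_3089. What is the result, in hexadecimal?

Subtract column by column in base 16:
  7-9 → E (borrow)
  4-8-1 → B (borrow)
  8-0-1 → 7
  A-3 → 7
  7-6 → 1
  B-B → 0
  C-B → 1
  C-A → 2
  2-2 → 0
  1-0 → 1

0x10210177BE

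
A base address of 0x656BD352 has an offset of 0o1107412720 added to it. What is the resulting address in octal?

0o15642364442

0x656BD352 = 0o14532751522 in octal.
Add column by column in base 8, right to left:
  2+0 = 2
  2+2 = 4
  5+7 = 4 carry 1
  1+2+1 = 4
  5+1 = 6
  7+4 = 3 carry 1
  2+7+1 = 2 carry 1
  3+0+1 = 4
  5+1 = 6
  4+1 = 5
  1+0 = 1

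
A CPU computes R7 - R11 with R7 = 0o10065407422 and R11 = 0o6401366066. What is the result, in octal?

0o1464021334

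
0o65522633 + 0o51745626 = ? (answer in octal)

Add column by column in base 8, right to left:
  3+6 = 1 carry 1
  3+2+1 = 6
  6+6 = 4 carry 1
  2+5+1 = 0 carry 1
  2+4+1 = 7
  5+7 = 4 carry 1
  5+1+1 = 7
  6+5 = 3 carry 1
  final carry 1

0o137470461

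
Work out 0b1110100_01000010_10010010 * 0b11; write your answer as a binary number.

0b1010111001100011110110110

Multiply each base-2 digit by 3, carrying:
  0×3 = 0 → write 0
  1×3 = 3 → write 1 carry 1
  0×3+1 = 1 → write 1
  0×3 = 0 → write 0
  1×3 = 3 → write 1 carry 1
  0×3+1 = 1 → write 1
  0×3 = 0 → write 0
  1×3 = 3 → write 1 carry 1
  0×3+1 = 1 → write 1
  1×3 = 3 → write 1 carry 1
  0×3+1 = 1 → write 1
  0×3 = 0 → write 0
  0×3 = 0 → write 0
  0×3 = 0 → write 0
  1×3 = 3 → write 1 carry 1
  0×3+1 = 1 → write 1
  0×3 = 0 → write 0
  0×3 = 0 → write 0
  1×3 = 3 → write 1 carry 1
  0×3+1 = 1 → write 1
  1×3 = 3 → write 1 carry 1
  1×3+1 = 4 → write 0 carry 2
  1×3+2 = 5 → write 1 carry 2
  remaining carry: 10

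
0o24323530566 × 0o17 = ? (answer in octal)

0o462147062752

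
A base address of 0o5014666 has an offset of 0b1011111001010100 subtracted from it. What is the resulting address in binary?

0b100110101101101100010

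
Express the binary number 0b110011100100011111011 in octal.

Group the bits in threes: 110 011 100 100 011 111 011 → 6344373.

0o6344373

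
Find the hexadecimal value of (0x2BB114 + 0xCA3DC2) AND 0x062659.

0x42650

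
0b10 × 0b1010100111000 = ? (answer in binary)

0b10101001110000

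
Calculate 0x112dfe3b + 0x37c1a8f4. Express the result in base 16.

Add column by column in base 16, right to left:
  b+4 = f
  3+f = 2 carry 1
  e+8+1 = 7 carry 1
  f+a+1 = a carry 1
  d+1+1 = f
  2+c = e
  1+7 = 8
  1+3 = 4

0x48efa72f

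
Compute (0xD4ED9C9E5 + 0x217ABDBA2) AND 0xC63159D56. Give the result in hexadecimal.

0xC62058506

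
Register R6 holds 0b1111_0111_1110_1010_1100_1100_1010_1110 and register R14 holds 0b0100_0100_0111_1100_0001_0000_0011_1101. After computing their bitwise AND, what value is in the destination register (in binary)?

0b01000100011010000000000000101100

AND bit by bit (1 only where both bits are 1):
  11110111111010101100110010101110
& 01000100011111000001000000111101
= 01000100011010000000000000101100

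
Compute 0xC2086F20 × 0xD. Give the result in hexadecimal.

0x9DA6DA4A0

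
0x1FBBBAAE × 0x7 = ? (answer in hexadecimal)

Multiply each base-16 digit by 7, carrying:
  E×7 = 98 → write 2 carry 6
  A×7+6 = 76 → write C carry 4
  A×7+4 = 74 → write A carry 4
  B×7+4 = 81 → write 1 carry 5
  B×7+5 = 82 → write 2 carry 5
  B×7+5 = 82 → write 2 carry 5
  F×7+5 = 110 → write E carry 6
  1×7+6 = 13 → write D

0xDE221AC2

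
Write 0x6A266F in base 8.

0o32423157

Expand each hex digit to 4 bits: 6=0110 A=1010 2=0010 6=0110 6=0110 F=1111.
Group the bits in threes: 011 010 100 010 011 001 101 111 → 32423157.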